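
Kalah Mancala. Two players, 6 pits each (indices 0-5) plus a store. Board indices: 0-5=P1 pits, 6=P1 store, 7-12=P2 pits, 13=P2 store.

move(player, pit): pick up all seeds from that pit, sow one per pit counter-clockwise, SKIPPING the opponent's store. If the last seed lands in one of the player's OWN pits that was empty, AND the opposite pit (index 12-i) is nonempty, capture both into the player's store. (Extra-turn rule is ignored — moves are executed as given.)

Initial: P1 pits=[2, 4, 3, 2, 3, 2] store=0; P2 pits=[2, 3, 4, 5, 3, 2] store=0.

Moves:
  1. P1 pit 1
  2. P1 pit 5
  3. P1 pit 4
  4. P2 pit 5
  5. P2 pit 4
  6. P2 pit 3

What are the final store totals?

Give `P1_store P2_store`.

Answer: 2 3

Derivation:
Move 1: P1 pit1 -> P1=[2,0,4,3,4,3](0) P2=[2,3,4,5,3,2](0)
Move 2: P1 pit5 -> P1=[2,0,4,3,4,0](1) P2=[3,4,4,5,3,2](0)
Move 3: P1 pit4 -> P1=[2,0,4,3,0,1](2) P2=[4,5,4,5,3,2](0)
Move 4: P2 pit5 -> P1=[3,0,4,3,0,1](2) P2=[4,5,4,5,3,0](1)
Move 5: P2 pit4 -> P1=[4,0,4,3,0,1](2) P2=[4,5,4,5,0,1](2)
Move 6: P2 pit3 -> P1=[5,1,4,3,0,1](2) P2=[4,5,4,0,1,2](3)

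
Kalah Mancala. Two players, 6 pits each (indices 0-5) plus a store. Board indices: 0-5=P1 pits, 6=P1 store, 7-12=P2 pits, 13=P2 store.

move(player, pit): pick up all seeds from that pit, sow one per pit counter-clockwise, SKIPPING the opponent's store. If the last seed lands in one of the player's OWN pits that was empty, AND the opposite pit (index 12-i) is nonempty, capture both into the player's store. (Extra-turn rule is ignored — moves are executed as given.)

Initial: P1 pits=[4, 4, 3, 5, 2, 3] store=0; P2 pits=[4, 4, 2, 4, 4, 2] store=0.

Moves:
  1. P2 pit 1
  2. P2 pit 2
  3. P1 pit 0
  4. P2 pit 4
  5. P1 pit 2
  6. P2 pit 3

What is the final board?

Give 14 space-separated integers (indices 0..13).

Answer: 2 7 1 8 4 4 1 5 0 0 0 1 6 2

Derivation:
Move 1: P2 pit1 -> P1=[4,4,3,5,2,3](0) P2=[4,0,3,5,5,3](0)
Move 2: P2 pit2 -> P1=[4,4,3,5,2,3](0) P2=[4,0,0,6,6,4](0)
Move 3: P1 pit0 -> P1=[0,5,4,6,3,3](0) P2=[4,0,0,6,6,4](0)
Move 4: P2 pit4 -> P1=[1,6,5,7,3,3](0) P2=[4,0,0,6,0,5](1)
Move 5: P1 pit2 -> P1=[1,6,0,8,4,4](1) P2=[5,0,0,6,0,5](1)
Move 6: P2 pit3 -> P1=[2,7,1,8,4,4](1) P2=[5,0,0,0,1,6](2)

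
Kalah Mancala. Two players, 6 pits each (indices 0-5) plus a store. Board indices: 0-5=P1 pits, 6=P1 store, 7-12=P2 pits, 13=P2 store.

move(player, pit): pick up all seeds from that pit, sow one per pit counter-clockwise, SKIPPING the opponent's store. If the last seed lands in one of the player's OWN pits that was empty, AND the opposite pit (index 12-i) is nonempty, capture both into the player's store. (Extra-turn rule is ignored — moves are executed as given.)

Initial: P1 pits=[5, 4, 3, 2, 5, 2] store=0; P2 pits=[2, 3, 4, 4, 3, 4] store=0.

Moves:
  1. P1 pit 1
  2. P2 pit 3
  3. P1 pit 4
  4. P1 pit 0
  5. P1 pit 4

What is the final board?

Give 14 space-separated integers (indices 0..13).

Move 1: P1 pit1 -> P1=[5,0,4,3,6,3](0) P2=[2,3,4,4,3,4](0)
Move 2: P2 pit3 -> P1=[6,0,4,3,6,3](0) P2=[2,3,4,0,4,5](1)
Move 3: P1 pit4 -> P1=[6,0,4,3,0,4](1) P2=[3,4,5,1,4,5](1)
Move 4: P1 pit0 -> P1=[0,1,5,4,1,5](2) P2=[3,4,5,1,4,5](1)
Move 5: P1 pit4 -> P1=[0,1,5,4,0,6](2) P2=[3,4,5,1,4,5](1)

Answer: 0 1 5 4 0 6 2 3 4 5 1 4 5 1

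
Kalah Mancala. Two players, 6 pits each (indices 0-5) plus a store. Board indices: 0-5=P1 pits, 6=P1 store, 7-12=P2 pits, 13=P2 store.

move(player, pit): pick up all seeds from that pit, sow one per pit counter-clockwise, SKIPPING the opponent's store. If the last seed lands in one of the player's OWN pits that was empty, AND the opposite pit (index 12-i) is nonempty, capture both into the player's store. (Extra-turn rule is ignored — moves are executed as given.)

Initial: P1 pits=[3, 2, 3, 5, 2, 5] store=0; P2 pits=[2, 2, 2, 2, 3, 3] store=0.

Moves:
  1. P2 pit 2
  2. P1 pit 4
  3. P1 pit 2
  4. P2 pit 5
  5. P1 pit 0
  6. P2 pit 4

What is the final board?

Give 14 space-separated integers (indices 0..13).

Answer: 1 5 1 7 2 7 1 2 2 0 3 0 1 2

Derivation:
Move 1: P2 pit2 -> P1=[3,2,3,5,2,5](0) P2=[2,2,0,3,4,3](0)
Move 2: P1 pit4 -> P1=[3,2,3,5,0,6](1) P2=[2,2,0,3,4,3](0)
Move 3: P1 pit2 -> P1=[3,2,0,6,1,7](1) P2=[2,2,0,3,4,3](0)
Move 4: P2 pit5 -> P1=[4,3,0,6,1,7](1) P2=[2,2,0,3,4,0](1)
Move 5: P1 pit0 -> P1=[0,4,1,7,2,7](1) P2=[2,2,0,3,4,0](1)
Move 6: P2 pit4 -> P1=[1,5,1,7,2,7](1) P2=[2,2,0,3,0,1](2)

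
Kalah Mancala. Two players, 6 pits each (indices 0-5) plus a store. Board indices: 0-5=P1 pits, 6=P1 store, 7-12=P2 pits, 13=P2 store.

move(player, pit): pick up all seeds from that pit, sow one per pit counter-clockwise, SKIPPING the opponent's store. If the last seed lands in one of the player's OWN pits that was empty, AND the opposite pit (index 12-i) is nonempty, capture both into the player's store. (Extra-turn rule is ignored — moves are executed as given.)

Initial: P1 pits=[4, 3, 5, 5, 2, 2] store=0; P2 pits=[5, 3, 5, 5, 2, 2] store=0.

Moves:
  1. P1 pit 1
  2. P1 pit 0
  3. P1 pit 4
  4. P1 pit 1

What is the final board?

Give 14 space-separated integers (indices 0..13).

Move 1: P1 pit1 -> P1=[4,0,6,6,3,2](0) P2=[5,3,5,5,2,2](0)
Move 2: P1 pit0 -> P1=[0,1,7,7,4,2](0) P2=[5,3,5,5,2,2](0)
Move 3: P1 pit4 -> P1=[0,1,7,7,0,3](1) P2=[6,4,5,5,2,2](0)
Move 4: P1 pit1 -> P1=[0,0,8,7,0,3](1) P2=[6,4,5,5,2,2](0)

Answer: 0 0 8 7 0 3 1 6 4 5 5 2 2 0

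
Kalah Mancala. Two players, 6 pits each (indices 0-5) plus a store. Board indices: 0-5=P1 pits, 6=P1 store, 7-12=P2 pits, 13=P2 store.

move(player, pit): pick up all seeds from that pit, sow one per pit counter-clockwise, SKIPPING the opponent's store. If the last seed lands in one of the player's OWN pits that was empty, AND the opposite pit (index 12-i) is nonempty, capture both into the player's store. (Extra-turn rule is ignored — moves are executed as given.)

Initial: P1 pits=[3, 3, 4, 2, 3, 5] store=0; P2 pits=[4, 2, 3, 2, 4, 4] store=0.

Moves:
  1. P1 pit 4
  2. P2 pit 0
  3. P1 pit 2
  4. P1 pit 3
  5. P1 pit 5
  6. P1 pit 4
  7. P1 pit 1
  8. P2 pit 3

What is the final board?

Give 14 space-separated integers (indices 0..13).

Move 1: P1 pit4 -> P1=[3,3,4,2,0,6](1) P2=[5,2,3,2,4,4](0)
Move 2: P2 pit0 -> P1=[3,3,4,2,0,6](1) P2=[0,3,4,3,5,5](0)
Move 3: P1 pit2 -> P1=[3,3,0,3,1,7](2) P2=[0,3,4,3,5,5](0)
Move 4: P1 pit3 -> P1=[3,3,0,0,2,8](3) P2=[0,3,4,3,5,5](0)
Move 5: P1 pit5 -> P1=[4,3,0,0,2,0](4) P2=[1,4,5,4,6,6](0)
Move 6: P1 pit4 -> P1=[4,3,0,0,0,1](5) P2=[1,4,5,4,6,6](0)
Move 7: P1 pit1 -> P1=[4,0,1,1,0,1](10) P2=[1,0,5,4,6,6](0)
Move 8: P2 pit3 -> P1=[5,0,1,1,0,1](10) P2=[1,0,5,0,7,7](1)

Answer: 5 0 1 1 0 1 10 1 0 5 0 7 7 1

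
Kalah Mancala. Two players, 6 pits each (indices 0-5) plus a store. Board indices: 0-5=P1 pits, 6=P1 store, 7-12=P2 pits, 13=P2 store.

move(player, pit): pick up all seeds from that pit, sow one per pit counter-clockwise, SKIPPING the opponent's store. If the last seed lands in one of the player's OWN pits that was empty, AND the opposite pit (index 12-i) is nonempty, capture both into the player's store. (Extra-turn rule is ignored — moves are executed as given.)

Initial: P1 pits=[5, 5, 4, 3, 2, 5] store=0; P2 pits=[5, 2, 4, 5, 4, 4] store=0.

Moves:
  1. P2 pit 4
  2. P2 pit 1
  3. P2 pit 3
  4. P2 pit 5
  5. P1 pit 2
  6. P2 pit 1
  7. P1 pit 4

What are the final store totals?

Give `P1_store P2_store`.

Move 1: P2 pit4 -> P1=[6,6,4,3,2,5](0) P2=[5,2,4,5,0,5](1)
Move 2: P2 pit1 -> P1=[6,6,4,3,2,5](0) P2=[5,0,5,6,0,5](1)
Move 3: P2 pit3 -> P1=[7,7,5,3,2,5](0) P2=[5,0,5,0,1,6](2)
Move 4: P2 pit5 -> P1=[8,8,6,4,3,5](0) P2=[5,0,5,0,1,0](3)
Move 5: P1 pit2 -> P1=[8,8,0,5,4,6](1) P2=[6,1,5,0,1,0](3)
Move 6: P2 pit1 -> P1=[8,8,0,5,4,6](1) P2=[6,0,6,0,1,0](3)
Move 7: P1 pit4 -> P1=[8,8,0,5,0,7](2) P2=[7,1,6,0,1,0](3)

Answer: 2 3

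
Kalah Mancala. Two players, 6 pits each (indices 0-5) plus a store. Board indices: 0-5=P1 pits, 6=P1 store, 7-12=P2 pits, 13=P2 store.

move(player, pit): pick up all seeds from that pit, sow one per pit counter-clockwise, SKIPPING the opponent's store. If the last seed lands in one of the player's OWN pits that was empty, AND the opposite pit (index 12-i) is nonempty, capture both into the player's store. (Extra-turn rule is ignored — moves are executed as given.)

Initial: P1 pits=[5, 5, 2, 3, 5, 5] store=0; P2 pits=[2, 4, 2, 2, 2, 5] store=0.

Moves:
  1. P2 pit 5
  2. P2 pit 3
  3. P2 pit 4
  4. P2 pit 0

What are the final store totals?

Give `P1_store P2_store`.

Answer: 0 9

Derivation:
Move 1: P2 pit5 -> P1=[6,6,3,4,5,5](0) P2=[2,4,2,2,2,0](1)
Move 2: P2 pit3 -> P1=[0,6,3,4,5,5](0) P2=[2,4,2,0,3,0](8)
Move 3: P2 pit4 -> P1=[1,6,3,4,5,5](0) P2=[2,4,2,0,0,1](9)
Move 4: P2 pit0 -> P1=[1,6,3,4,5,5](0) P2=[0,5,3,0,0,1](9)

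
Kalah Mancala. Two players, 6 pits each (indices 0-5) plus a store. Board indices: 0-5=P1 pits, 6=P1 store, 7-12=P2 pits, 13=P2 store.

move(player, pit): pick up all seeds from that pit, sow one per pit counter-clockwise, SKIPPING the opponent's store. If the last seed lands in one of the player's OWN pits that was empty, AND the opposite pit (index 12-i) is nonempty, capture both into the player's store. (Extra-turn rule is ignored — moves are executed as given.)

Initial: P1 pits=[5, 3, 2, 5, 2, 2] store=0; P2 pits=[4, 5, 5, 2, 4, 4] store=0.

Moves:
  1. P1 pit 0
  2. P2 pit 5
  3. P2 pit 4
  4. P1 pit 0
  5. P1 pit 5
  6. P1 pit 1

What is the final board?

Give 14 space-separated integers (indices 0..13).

Move 1: P1 pit0 -> P1=[0,4,3,6,3,3](0) P2=[4,5,5,2,4,4](0)
Move 2: P2 pit5 -> P1=[1,5,4,6,3,3](0) P2=[4,5,5,2,4,0](1)
Move 3: P2 pit4 -> P1=[2,6,4,6,3,3](0) P2=[4,5,5,2,0,1](2)
Move 4: P1 pit0 -> P1=[0,7,5,6,3,3](0) P2=[4,5,5,2,0,1](2)
Move 5: P1 pit5 -> P1=[0,7,5,6,3,0](1) P2=[5,6,5,2,0,1](2)
Move 6: P1 pit1 -> P1=[0,0,6,7,4,1](2) P2=[6,7,5,2,0,1](2)

Answer: 0 0 6 7 4 1 2 6 7 5 2 0 1 2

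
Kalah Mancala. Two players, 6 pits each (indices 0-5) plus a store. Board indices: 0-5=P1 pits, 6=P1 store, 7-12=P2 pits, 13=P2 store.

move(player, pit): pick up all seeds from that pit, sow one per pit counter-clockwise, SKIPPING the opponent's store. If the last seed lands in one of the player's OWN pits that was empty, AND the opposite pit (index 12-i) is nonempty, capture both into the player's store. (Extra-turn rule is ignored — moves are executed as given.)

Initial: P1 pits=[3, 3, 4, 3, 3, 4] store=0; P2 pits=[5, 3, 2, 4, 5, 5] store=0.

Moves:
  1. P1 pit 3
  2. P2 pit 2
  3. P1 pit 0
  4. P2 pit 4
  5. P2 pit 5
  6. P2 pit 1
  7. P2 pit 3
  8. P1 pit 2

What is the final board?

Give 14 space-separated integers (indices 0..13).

Answer: 3 1 0 4 6 6 2 6 1 2 1 1 1 10

Derivation:
Move 1: P1 pit3 -> P1=[3,3,4,0,4,5](1) P2=[5,3,2,4,5,5](0)
Move 2: P2 pit2 -> P1=[3,3,4,0,4,5](1) P2=[5,3,0,5,6,5](0)
Move 3: P1 pit0 -> P1=[0,4,5,1,4,5](1) P2=[5,3,0,5,6,5](0)
Move 4: P2 pit4 -> P1=[1,5,6,2,4,5](1) P2=[5,3,0,5,0,6](1)
Move 5: P2 pit5 -> P1=[2,6,7,3,5,5](1) P2=[5,3,0,5,0,0](2)
Move 6: P2 pit1 -> P1=[2,0,7,3,5,5](1) P2=[5,0,1,6,0,0](9)
Move 7: P2 pit3 -> P1=[3,1,8,3,5,5](1) P2=[5,0,1,0,1,1](10)
Move 8: P1 pit2 -> P1=[3,1,0,4,6,6](2) P2=[6,1,2,1,1,1](10)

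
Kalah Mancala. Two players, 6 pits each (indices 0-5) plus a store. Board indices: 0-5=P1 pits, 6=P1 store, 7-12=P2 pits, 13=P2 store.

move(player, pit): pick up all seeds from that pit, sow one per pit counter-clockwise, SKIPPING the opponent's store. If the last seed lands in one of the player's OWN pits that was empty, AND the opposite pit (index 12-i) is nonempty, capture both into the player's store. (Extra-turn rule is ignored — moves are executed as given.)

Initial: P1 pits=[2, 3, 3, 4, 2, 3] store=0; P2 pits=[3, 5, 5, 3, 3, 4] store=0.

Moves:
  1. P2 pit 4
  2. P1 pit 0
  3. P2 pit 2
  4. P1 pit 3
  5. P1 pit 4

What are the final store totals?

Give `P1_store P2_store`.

Answer: 2 2

Derivation:
Move 1: P2 pit4 -> P1=[3,3,3,4,2,3](0) P2=[3,5,5,3,0,5](1)
Move 2: P1 pit0 -> P1=[0,4,4,5,2,3](0) P2=[3,5,5,3,0,5](1)
Move 3: P2 pit2 -> P1=[1,4,4,5,2,3](0) P2=[3,5,0,4,1,6](2)
Move 4: P1 pit3 -> P1=[1,4,4,0,3,4](1) P2=[4,6,0,4,1,6](2)
Move 5: P1 pit4 -> P1=[1,4,4,0,0,5](2) P2=[5,6,0,4,1,6](2)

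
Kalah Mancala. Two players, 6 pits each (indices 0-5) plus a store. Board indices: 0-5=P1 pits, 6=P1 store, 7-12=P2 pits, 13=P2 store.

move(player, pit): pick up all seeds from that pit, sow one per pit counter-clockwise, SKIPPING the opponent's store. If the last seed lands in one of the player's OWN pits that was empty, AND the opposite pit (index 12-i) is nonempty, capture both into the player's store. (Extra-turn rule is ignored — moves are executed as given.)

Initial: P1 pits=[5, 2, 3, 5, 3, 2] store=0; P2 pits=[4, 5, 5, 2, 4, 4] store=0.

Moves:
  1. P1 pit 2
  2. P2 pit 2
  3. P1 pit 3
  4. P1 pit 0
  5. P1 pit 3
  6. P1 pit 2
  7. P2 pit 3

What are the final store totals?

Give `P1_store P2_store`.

Answer: 4 2

Derivation:
Move 1: P1 pit2 -> P1=[5,2,0,6,4,3](0) P2=[4,5,5,2,4,4](0)
Move 2: P2 pit2 -> P1=[6,2,0,6,4,3](0) P2=[4,5,0,3,5,5](1)
Move 3: P1 pit3 -> P1=[6,2,0,0,5,4](1) P2=[5,6,1,3,5,5](1)
Move 4: P1 pit0 -> P1=[0,3,1,1,6,5](2) P2=[5,6,1,3,5,5](1)
Move 5: P1 pit3 -> P1=[0,3,1,0,7,5](2) P2=[5,6,1,3,5,5](1)
Move 6: P1 pit2 -> P1=[0,3,0,0,7,5](4) P2=[5,6,0,3,5,5](1)
Move 7: P2 pit3 -> P1=[0,3,0,0,7,5](4) P2=[5,6,0,0,6,6](2)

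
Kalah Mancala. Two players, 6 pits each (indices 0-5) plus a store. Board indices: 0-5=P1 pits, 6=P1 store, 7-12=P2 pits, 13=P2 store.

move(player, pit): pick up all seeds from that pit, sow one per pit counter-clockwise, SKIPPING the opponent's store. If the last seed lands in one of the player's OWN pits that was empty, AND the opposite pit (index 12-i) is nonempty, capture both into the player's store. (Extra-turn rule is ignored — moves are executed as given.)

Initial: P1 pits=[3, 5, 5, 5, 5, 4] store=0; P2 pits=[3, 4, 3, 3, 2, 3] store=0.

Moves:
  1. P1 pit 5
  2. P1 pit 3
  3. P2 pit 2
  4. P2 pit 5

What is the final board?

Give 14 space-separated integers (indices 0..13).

Move 1: P1 pit5 -> P1=[3,5,5,5,5,0](1) P2=[4,5,4,3,2,3](0)
Move 2: P1 pit3 -> P1=[3,5,5,0,6,1](2) P2=[5,6,4,3,2,3](0)
Move 3: P2 pit2 -> P1=[3,5,5,0,6,1](2) P2=[5,6,0,4,3,4](1)
Move 4: P2 pit5 -> P1=[4,6,6,0,6,1](2) P2=[5,6,0,4,3,0](2)

Answer: 4 6 6 0 6 1 2 5 6 0 4 3 0 2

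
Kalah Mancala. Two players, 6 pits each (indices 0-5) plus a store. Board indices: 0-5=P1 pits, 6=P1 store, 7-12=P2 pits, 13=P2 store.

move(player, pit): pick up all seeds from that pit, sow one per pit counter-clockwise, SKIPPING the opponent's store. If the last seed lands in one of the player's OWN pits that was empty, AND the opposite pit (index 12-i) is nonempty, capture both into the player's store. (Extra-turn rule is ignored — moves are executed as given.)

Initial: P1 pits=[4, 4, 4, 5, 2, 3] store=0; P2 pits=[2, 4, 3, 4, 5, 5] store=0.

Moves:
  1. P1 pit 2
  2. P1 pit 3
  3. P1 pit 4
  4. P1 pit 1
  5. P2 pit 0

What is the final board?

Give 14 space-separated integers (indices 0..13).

Move 1: P1 pit2 -> P1=[4,4,0,6,3,4](1) P2=[2,4,3,4,5,5](0)
Move 2: P1 pit3 -> P1=[4,4,0,0,4,5](2) P2=[3,5,4,4,5,5](0)
Move 3: P1 pit4 -> P1=[4,4,0,0,0,6](3) P2=[4,6,4,4,5,5](0)
Move 4: P1 pit1 -> P1=[4,0,1,1,1,7](3) P2=[4,6,4,4,5,5](0)
Move 5: P2 pit0 -> P1=[4,0,1,1,1,7](3) P2=[0,7,5,5,6,5](0)

Answer: 4 0 1 1 1 7 3 0 7 5 5 6 5 0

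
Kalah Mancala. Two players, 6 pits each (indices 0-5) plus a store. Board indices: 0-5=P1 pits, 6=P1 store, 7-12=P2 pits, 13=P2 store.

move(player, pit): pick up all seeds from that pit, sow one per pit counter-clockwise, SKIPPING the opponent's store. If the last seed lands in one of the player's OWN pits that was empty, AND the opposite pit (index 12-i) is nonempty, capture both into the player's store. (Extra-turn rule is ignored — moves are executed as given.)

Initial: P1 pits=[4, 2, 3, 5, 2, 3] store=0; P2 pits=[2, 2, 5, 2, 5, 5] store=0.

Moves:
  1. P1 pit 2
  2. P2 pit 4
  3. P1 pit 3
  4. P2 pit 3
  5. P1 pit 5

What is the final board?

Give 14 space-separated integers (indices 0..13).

Move 1: P1 pit2 -> P1=[4,2,0,6,3,4](0) P2=[2,2,5,2,5,5](0)
Move 2: P2 pit4 -> P1=[5,3,1,6,3,4](0) P2=[2,2,5,2,0,6](1)
Move 3: P1 pit3 -> P1=[5,3,1,0,4,5](1) P2=[3,3,6,2,0,6](1)
Move 4: P2 pit3 -> P1=[5,3,1,0,4,5](1) P2=[3,3,6,0,1,7](1)
Move 5: P1 pit5 -> P1=[5,3,1,0,4,0](2) P2=[4,4,7,1,1,7](1)

Answer: 5 3 1 0 4 0 2 4 4 7 1 1 7 1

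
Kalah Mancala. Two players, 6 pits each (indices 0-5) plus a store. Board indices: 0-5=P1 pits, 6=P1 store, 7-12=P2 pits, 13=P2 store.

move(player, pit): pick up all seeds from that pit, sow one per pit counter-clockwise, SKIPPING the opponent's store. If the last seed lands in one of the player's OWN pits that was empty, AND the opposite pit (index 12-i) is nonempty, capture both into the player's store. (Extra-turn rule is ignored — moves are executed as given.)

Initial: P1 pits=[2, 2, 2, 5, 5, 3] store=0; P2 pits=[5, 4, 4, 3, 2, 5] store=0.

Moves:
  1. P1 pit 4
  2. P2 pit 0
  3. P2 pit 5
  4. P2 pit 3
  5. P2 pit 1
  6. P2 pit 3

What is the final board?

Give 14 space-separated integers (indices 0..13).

Move 1: P1 pit4 -> P1=[2,2,2,5,0,4](1) P2=[6,5,5,3,2,5](0)
Move 2: P2 pit0 -> P1=[2,2,2,5,0,4](1) P2=[0,6,6,4,3,6](1)
Move 3: P2 pit5 -> P1=[3,3,3,6,1,4](1) P2=[0,6,6,4,3,0](2)
Move 4: P2 pit3 -> P1=[4,3,3,6,1,4](1) P2=[0,6,6,0,4,1](3)
Move 5: P2 pit1 -> P1=[5,3,3,6,1,4](1) P2=[0,0,7,1,5,2](4)
Move 6: P2 pit3 -> P1=[5,3,3,6,1,4](1) P2=[0,0,7,0,6,2](4)

Answer: 5 3 3 6 1 4 1 0 0 7 0 6 2 4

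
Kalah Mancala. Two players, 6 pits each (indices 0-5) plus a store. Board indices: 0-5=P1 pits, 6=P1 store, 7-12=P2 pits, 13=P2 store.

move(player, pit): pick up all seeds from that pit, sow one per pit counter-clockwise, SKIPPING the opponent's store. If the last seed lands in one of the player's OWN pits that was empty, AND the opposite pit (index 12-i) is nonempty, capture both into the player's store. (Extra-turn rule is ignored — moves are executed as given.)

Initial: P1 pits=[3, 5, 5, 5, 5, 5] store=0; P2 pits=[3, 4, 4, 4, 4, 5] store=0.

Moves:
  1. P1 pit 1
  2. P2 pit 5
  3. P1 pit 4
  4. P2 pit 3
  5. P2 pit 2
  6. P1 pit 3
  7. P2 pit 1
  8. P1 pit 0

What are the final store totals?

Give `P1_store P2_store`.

Answer: 4 4

Derivation:
Move 1: P1 pit1 -> P1=[3,0,6,6,6,6](1) P2=[3,4,4,4,4,5](0)
Move 2: P2 pit5 -> P1=[4,1,7,7,6,6](1) P2=[3,4,4,4,4,0](1)
Move 3: P1 pit4 -> P1=[4,1,7,7,0,7](2) P2=[4,5,5,5,4,0](1)
Move 4: P2 pit3 -> P1=[5,2,7,7,0,7](2) P2=[4,5,5,0,5,1](2)
Move 5: P2 pit2 -> P1=[6,2,7,7,0,7](2) P2=[4,5,0,1,6,2](3)
Move 6: P1 pit3 -> P1=[6,2,7,0,1,8](3) P2=[5,6,1,2,6,2](3)
Move 7: P2 pit1 -> P1=[7,2,7,0,1,8](3) P2=[5,0,2,3,7,3](4)
Move 8: P1 pit0 -> P1=[0,3,8,1,2,9](4) P2=[6,0,2,3,7,3](4)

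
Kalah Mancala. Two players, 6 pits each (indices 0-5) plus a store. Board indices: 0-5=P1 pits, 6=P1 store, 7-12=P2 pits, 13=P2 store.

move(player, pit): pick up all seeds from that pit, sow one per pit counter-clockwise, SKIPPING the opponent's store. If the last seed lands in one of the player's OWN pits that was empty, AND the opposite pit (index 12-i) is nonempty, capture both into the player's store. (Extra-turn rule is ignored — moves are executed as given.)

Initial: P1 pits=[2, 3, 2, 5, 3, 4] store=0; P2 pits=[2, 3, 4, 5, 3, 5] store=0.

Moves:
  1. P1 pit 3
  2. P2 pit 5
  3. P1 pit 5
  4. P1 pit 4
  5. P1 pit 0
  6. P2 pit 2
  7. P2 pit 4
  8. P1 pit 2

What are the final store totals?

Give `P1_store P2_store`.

Answer: 4 3

Derivation:
Move 1: P1 pit3 -> P1=[2,3,2,0,4,5](1) P2=[3,4,4,5,3,5](0)
Move 2: P2 pit5 -> P1=[3,4,3,1,4,5](1) P2=[3,4,4,5,3,0](1)
Move 3: P1 pit5 -> P1=[3,4,3,1,4,0](2) P2=[4,5,5,6,3,0](1)
Move 4: P1 pit4 -> P1=[3,4,3,1,0,1](3) P2=[5,6,5,6,3,0](1)
Move 5: P1 pit0 -> P1=[0,5,4,2,0,1](3) P2=[5,6,5,6,3,0](1)
Move 6: P2 pit2 -> P1=[1,5,4,2,0,1](3) P2=[5,6,0,7,4,1](2)
Move 7: P2 pit4 -> P1=[2,6,4,2,0,1](3) P2=[5,6,0,7,0,2](3)
Move 8: P1 pit2 -> P1=[2,6,0,3,1,2](4) P2=[5,6,0,7,0,2](3)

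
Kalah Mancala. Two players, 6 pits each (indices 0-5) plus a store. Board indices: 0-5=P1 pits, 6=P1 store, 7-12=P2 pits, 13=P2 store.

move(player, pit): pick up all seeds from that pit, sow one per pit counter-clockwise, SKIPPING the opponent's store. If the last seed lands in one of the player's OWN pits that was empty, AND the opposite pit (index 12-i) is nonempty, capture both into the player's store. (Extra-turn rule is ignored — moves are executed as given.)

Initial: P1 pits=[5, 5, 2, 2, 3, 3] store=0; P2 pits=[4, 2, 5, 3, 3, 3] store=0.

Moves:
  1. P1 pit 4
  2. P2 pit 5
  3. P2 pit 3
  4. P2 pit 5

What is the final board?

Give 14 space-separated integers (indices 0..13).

Answer: 6 6 2 2 0 4 1 5 2 5 0 4 0 3

Derivation:
Move 1: P1 pit4 -> P1=[5,5,2,2,0,4](1) P2=[5,2,5,3,3,3](0)
Move 2: P2 pit5 -> P1=[6,6,2,2,0,4](1) P2=[5,2,5,3,3,0](1)
Move 3: P2 pit3 -> P1=[6,6,2,2,0,4](1) P2=[5,2,5,0,4,1](2)
Move 4: P2 pit5 -> P1=[6,6,2,2,0,4](1) P2=[5,2,5,0,4,0](3)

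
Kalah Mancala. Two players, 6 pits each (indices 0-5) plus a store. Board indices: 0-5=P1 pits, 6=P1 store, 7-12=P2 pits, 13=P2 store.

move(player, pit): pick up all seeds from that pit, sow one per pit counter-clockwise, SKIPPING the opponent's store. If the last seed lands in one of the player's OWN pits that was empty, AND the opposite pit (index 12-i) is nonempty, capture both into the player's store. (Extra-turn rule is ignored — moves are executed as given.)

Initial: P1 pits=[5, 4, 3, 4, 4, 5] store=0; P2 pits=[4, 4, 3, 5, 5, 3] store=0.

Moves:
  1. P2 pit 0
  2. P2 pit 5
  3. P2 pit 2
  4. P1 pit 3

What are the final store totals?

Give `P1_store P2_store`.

Answer: 1 2

Derivation:
Move 1: P2 pit0 -> P1=[5,4,3,4,4,5](0) P2=[0,5,4,6,6,3](0)
Move 2: P2 pit5 -> P1=[6,5,3,4,4,5](0) P2=[0,5,4,6,6,0](1)
Move 3: P2 pit2 -> P1=[6,5,3,4,4,5](0) P2=[0,5,0,7,7,1](2)
Move 4: P1 pit3 -> P1=[6,5,3,0,5,6](1) P2=[1,5,0,7,7,1](2)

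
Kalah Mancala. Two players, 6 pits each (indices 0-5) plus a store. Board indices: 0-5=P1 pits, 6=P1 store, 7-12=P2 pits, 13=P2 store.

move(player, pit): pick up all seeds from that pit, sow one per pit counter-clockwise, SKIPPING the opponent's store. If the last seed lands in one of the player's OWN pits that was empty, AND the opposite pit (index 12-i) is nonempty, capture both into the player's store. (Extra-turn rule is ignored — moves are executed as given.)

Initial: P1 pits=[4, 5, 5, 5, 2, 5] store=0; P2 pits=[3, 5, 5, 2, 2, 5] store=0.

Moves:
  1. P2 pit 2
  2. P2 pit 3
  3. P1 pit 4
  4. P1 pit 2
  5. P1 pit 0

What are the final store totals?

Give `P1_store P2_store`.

Move 1: P2 pit2 -> P1=[5,5,5,5,2,5](0) P2=[3,5,0,3,3,6](1)
Move 2: P2 pit3 -> P1=[5,5,5,5,2,5](0) P2=[3,5,0,0,4,7](2)
Move 3: P1 pit4 -> P1=[5,5,5,5,0,6](1) P2=[3,5,0,0,4,7](2)
Move 4: P1 pit2 -> P1=[5,5,0,6,1,7](2) P2=[4,5,0,0,4,7](2)
Move 5: P1 pit0 -> P1=[0,6,1,7,2,8](2) P2=[4,5,0,0,4,7](2)

Answer: 2 2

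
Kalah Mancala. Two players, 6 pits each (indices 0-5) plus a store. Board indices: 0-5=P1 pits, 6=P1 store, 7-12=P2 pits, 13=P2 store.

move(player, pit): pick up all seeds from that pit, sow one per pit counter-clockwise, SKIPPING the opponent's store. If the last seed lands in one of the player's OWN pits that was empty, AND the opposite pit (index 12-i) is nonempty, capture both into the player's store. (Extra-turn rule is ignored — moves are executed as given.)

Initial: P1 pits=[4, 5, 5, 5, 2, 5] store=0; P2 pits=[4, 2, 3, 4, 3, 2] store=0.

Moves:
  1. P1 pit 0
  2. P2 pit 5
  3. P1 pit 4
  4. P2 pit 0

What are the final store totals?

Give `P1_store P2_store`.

Answer: 1 3

Derivation:
Move 1: P1 pit0 -> P1=[0,6,6,6,3,5](0) P2=[4,2,3,4,3,2](0)
Move 2: P2 pit5 -> P1=[1,6,6,6,3,5](0) P2=[4,2,3,4,3,0](1)
Move 3: P1 pit4 -> P1=[1,6,6,6,0,6](1) P2=[5,2,3,4,3,0](1)
Move 4: P2 pit0 -> P1=[0,6,6,6,0,6](1) P2=[0,3,4,5,4,0](3)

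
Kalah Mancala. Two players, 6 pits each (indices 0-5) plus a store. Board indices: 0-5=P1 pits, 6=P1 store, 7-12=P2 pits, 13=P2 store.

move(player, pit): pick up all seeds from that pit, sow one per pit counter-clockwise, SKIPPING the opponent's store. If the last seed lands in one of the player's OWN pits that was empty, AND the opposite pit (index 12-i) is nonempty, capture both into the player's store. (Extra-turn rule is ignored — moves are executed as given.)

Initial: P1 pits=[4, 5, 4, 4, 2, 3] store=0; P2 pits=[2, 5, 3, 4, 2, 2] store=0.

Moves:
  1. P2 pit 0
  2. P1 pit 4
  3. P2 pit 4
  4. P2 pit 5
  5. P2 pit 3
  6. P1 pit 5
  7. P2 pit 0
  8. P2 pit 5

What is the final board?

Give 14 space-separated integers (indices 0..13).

Move 1: P2 pit0 -> P1=[4,5,4,4,2,3](0) P2=[0,6,4,4,2,2](0)
Move 2: P1 pit4 -> P1=[4,5,4,4,0,4](1) P2=[0,6,4,4,2,2](0)
Move 3: P2 pit4 -> P1=[4,5,4,4,0,4](1) P2=[0,6,4,4,0,3](1)
Move 4: P2 pit5 -> P1=[5,6,4,4,0,4](1) P2=[0,6,4,4,0,0](2)
Move 5: P2 pit3 -> P1=[6,6,4,4,0,4](1) P2=[0,6,4,0,1,1](3)
Move 6: P1 pit5 -> P1=[6,6,4,4,0,0](2) P2=[1,7,5,0,1,1](3)
Move 7: P2 pit0 -> P1=[6,6,4,4,0,0](2) P2=[0,8,5,0,1,1](3)
Move 8: P2 pit5 -> P1=[6,6,4,4,0,0](2) P2=[0,8,5,0,1,0](4)

Answer: 6 6 4 4 0 0 2 0 8 5 0 1 0 4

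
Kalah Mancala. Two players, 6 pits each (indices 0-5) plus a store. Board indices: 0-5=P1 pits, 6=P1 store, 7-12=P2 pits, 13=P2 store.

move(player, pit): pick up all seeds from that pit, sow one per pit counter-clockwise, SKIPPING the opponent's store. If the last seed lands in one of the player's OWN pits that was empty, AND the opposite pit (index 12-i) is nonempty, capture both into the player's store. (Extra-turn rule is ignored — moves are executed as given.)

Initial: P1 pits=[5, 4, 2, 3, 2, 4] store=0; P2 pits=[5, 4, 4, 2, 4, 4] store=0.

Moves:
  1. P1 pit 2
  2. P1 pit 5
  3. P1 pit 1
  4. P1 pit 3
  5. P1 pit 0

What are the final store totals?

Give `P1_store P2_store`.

Move 1: P1 pit2 -> P1=[5,4,0,4,3,4](0) P2=[5,4,4,2,4,4](0)
Move 2: P1 pit5 -> P1=[5,4,0,4,3,0](1) P2=[6,5,5,2,4,4](0)
Move 3: P1 pit1 -> P1=[5,0,1,5,4,0](8) P2=[0,5,5,2,4,4](0)
Move 4: P1 pit3 -> P1=[5,0,1,0,5,1](9) P2=[1,6,5,2,4,4](0)
Move 5: P1 pit0 -> P1=[0,1,2,1,6,2](9) P2=[1,6,5,2,4,4](0)

Answer: 9 0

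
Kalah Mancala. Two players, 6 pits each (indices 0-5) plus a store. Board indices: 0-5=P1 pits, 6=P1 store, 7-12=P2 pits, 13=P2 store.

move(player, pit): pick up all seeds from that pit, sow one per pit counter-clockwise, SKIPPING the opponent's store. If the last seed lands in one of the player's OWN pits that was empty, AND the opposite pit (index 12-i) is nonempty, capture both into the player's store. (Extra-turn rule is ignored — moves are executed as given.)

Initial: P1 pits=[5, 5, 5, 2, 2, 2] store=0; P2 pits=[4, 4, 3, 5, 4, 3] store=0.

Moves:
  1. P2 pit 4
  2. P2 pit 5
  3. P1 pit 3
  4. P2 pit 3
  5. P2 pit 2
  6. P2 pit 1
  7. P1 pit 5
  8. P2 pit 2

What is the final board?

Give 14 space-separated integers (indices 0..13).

Answer: 8 8 6 0 3 0 1 5 1 0 3 3 3 3

Derivation:
Move 1: P2 pit4 -> P1=[6,6,5,2,2,2](0) P2=[4,4,3,5,0,4](1)
Move 2: P2 pit5 -> P1=[7,7,6,2,2,2](0) P2=[4,4,3,5,0,0](2)
Move 3: P1 pit3 -> P1=[7,7,6,0,3,3](0) P2=[4,4,3,5,0,0](2)
Move 4: P2 pit3 -> P1=[8,8,6,0,3,3](0) P2=[4,4,3,0,1,1](3)
Move 5: P2 pit2 -> P1=[8,8,6,0,3,3](0) P2=[4,4,0,1,2,2](3)
Move 6: P2 pit1 -> P1=[8,8,6,0,3,3](0) P2=[4,0,1,2,3,3](3)
Move 7: P1 pit5 -> P1=[8,8,6,0,3,0](1) P2=[5,1,1,2,3,3](3)
Move 8: P2 pit2 -> P1=[8,8,6,0,3,0](1) P2=[5,1,0,3,3,3](3)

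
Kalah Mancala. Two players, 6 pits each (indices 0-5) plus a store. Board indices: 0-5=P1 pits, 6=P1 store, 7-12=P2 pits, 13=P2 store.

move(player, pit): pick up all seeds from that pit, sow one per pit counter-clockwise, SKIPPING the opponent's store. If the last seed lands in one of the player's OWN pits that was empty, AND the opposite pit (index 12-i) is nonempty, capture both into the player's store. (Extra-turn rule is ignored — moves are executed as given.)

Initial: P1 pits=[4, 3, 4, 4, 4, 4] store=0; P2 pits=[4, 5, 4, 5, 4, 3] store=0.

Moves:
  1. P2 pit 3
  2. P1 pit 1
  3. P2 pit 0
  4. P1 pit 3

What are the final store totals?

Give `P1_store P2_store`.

Move 1: P2 pit3 -> P1=[5,4,4,4,4,4](0) P2=[4,5,4,0,5,4](1)
Move 2: P1 pit1 -> P1=[5,0,5,5,5,5](0) P2=[4,5,4,0,5,4](1)
Move 3: P2 pit0 -> P1=[5,0,5,5,5,5](0) P2=[0,6,5,1,6,4](1)
Move 4: P1 pit3 -> P1=[5,0,5,0,6,6](1) P2=[1,7,5,1,6,4](1)

Answer: 1 1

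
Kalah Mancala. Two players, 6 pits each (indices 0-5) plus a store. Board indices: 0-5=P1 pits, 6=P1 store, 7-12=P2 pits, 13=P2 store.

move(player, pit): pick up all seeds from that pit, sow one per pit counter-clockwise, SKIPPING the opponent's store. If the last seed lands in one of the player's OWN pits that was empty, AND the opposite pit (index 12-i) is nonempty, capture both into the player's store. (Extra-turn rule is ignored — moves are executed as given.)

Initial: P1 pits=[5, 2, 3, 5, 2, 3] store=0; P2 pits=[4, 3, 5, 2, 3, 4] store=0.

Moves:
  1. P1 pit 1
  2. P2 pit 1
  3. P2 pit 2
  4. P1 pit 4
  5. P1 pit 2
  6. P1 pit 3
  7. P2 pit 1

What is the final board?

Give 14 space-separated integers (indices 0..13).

Answer: 6 1 0 0 2 6 3 5 0 2 5 5 5 1

Derivation:
Move 1: P1 pit1 -> P1=[5,0,4,6,2,3](0) P2=[4,3,5,2,3,4](0)
Move 2: P2 pit1 -> P1=[5,0,4,6,2,3](0) P2=[4,0,6,3,4,4](0)
Move 3: P2 pit2 -> P1=[6,1,4,6,2,3](0) P2=[4,0,0,4,5,5](1)
Move 4: P1 pit4 -> P1=[6,1,4,6,0,4](1) P2=[4,0,0,4,5,5](1)
Move 5: P1 pit2 -> P1=[6,1,0,7,1,5](2) P2=[4,0,0,4,5,5](1)
Move 6: P1 pit3 -> P1=[6,1,0,0,2,6](3) P2=[5,1,1,5,5,5](1)
Move 7: P2 pit1 -> P1=[6,1,0,0,2,6](3) P2=[5,0,2,5,5,5](1)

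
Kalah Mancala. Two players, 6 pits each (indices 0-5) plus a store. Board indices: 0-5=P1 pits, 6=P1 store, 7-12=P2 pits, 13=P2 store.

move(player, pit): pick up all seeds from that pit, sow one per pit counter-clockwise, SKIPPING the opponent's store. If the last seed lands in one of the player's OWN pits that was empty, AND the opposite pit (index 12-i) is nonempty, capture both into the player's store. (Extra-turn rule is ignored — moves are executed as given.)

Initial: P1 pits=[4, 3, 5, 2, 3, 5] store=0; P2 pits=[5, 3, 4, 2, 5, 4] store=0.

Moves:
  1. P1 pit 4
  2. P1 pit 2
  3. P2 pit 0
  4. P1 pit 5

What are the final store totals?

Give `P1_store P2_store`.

Move 1: P1 pit4 -> P1=[4,3,5,2,0,6](1) P2=[6,3,4,2,5,4](0)
Move 2: P1 pit2 -> P1=[4,3,0,3,1,7](2) P2=[7,3,4,2,5,4](0)
Move 3: P2 pit0 -> P1=[5,3,0,3,1,7](2) P2=[0,4,5,3,6,5](1)
Move 4: P1 pit5 -> P1=[5,3,0,3,1,0](3) P2=[1,5,6,4,7,6](1)

Answer: 3 1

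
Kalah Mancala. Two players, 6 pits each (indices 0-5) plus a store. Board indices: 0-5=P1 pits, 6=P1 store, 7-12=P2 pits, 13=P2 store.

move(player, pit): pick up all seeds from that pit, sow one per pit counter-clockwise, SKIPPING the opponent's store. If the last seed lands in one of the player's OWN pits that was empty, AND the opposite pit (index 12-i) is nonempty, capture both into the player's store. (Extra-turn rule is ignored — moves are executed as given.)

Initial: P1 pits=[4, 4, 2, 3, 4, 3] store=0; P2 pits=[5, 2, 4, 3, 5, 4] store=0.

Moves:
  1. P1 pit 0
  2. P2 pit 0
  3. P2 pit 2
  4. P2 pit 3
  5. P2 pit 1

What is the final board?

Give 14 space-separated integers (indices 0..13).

Answer: 2 6 3 4 5 3 0 0 0 1 1 9 7 2

Derivation:
Move 1: P1 pit0 -> P1=[0,5,3,4,5,3](0) P2=[5,2,4,3,5,4](0)
Move 2: P2 pit0 -> P1=[0,5,3,4,5,3](0) P2=[0,3,5,4,6,5](0)
Move 3: P2 pit2 -> P1=[1,5,3,4,5,3](0) P2=[0,3,0,5,7,6](1)
Move 4: P2 pit3 -> P1=[2,6,3,4,5,3](0) P2=[0,3,0,0,8,7](2)
Move 5: P2 pit1 -> P1=[2,6,3,4,5,3](0) P2=[0,0,1,1,9,7](2)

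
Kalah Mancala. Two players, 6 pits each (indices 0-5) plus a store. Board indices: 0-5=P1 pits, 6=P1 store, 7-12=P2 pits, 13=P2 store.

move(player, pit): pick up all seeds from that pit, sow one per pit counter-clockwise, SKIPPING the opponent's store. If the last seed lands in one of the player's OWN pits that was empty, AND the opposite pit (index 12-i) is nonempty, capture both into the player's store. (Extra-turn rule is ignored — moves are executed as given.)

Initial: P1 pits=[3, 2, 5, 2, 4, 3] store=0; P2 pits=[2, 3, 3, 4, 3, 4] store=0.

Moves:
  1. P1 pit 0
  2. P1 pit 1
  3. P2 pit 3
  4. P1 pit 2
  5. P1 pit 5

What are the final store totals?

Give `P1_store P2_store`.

Answer: 2 1

Derivation:
Move 1: P1 pit0 -> P1=[0,3,6,3,4,3](0) P2=[2,3,3,4,3,4](0)
Move 2: P1 pit1 -> P1=[0,0,7,4,5,3](0) P2=[2,3,3,4,3,4](0)
Move 3: P2 pit3 -> P1=[1,0,7,4,5,3](0) P2=[2,3,3,0,4,5](1)
Move 4: P1 pit2 -> P1=[1,0,0,5,6,4](1) P2=[3,4,4,0,4,5](1)
Move 5: P1 pit5 -> P1=[1,0,0,5,6,0](2) P2=[4,5,5,0,4,5](1)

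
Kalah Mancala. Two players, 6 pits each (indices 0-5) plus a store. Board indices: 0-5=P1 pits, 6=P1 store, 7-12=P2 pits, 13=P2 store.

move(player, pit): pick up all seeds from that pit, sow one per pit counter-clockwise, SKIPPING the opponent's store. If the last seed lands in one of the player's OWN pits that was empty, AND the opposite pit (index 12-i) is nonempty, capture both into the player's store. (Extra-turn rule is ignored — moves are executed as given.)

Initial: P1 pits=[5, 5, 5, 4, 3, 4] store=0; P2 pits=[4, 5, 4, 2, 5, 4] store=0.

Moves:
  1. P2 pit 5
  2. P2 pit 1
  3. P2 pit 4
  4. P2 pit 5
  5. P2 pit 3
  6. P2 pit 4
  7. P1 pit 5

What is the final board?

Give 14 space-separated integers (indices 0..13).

Answer: 8 7 7 5 3 0 1 5 1 6 0 0 2 5

Derivation:
Move 1: P2 pit5 -> P1=[6,6,6,4,3,4](0) P2=[4,5,4,2,5,0](1)
Move 2: P2 pit1 -> P1=[6,6,6,4,3,4](0) P2=[4,0,5,3,6,1](2)
Move 3: P2 pit4 -> P1=[7,7,7,5,3,4](0) P2=[4,0,5,3,0,2](3)
Move 4: P2 pit5 -> P1=[8,7,7,5,3,4](0) P2=[4,0,5,3,0,0](4)
Move 5: P2 pit3 -> P1=[8,7,7,5,3,4](0) P2=[4,0,5,0,1,1](5)
Move 6: P2 pit4 -> P1=[8,7,7,5,3,4](0) P2=[4,0,5,0,0,2](5)
Move 7: P1 pit5 -> P1=[8,7,7,5,3,0](1) P2=[5,1,6,0,0,2](5)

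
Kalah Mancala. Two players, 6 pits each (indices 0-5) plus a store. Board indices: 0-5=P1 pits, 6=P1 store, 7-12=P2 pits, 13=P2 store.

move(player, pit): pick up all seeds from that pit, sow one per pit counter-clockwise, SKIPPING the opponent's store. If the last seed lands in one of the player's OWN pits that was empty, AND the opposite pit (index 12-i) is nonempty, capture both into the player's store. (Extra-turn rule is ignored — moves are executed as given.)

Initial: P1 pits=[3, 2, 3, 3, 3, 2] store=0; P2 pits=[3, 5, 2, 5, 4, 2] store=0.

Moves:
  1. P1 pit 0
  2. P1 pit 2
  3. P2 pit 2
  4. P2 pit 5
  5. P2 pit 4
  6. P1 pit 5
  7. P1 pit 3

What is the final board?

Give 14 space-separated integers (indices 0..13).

Answer: 2 4 1 0 5 1 3 5 7 0 6 0 1 2

Derivation:
Move 1: P1 pit0 -> P1=[0,3,4,4,3,2](0) P2=[3,5,2,5,4,2](0)
Move 2: P1 pit2 -> P1=[0,3,0,5,4,3](1) P2=[3,5,2,5,4,2](0)
Move 3: P2 pit2 -> P1=[0,3,0,5,4,3](1) P2=[3,5,0,6,5,2](0)
Move 4: P2 pit5 -> P1=[1,3,0,5,4,3](1) P2=[3,5,0,6,5,0](1)
Move 5: P2 pit4 -> P1=[2,4,1,5,4,3](1) P2=[3,5,0,6,0,1](2)
Move 6: P1 pit5 -> P1=[2,4,1,5,4,0](2) P2=[4,6,0,6,0,1](2)
Move 7: P1 pit3 -> P1=[2,4,1,0,5,1](3) P2=[5,7,0,6,0,1](2)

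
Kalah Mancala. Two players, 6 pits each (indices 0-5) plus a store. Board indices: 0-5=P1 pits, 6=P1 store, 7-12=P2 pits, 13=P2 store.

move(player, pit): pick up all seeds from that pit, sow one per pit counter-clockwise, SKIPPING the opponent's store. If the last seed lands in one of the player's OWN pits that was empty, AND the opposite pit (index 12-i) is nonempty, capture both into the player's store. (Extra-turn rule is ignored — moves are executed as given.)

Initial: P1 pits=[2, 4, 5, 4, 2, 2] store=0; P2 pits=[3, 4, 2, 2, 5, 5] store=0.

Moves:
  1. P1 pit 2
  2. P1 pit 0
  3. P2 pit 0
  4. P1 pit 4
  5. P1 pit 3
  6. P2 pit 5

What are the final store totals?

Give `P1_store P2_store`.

Move 1: P1 pit2 -> P1=[2,4,0,5,3,3](1) P2=[4,4,2,2,5,5](0)
Move 2: P1 pit0 -> P1=[0,5,0,5,3,3](4) P2=[4,4,2,0,5,5](0)
Move 3: P2 pit0 -> P1=[0,5,0,5,3,3](4) P2=[0,5,3,1,6,5](0)
Move 4: P1 pit4 -> P1=[0,5,0,5,0,4](5) P2=[1,5,3,1,6,5](0)
Move 5: P1 pit3 -> P1=[0,5,0,0,1,5](6) P2=[2,6,3,1,6,5](0)
Move 6: P2 pit5 -> P1=[1,6,1,1,1,5](6) P2=[2,6,3,1,6,0](1)

Answer: 6 1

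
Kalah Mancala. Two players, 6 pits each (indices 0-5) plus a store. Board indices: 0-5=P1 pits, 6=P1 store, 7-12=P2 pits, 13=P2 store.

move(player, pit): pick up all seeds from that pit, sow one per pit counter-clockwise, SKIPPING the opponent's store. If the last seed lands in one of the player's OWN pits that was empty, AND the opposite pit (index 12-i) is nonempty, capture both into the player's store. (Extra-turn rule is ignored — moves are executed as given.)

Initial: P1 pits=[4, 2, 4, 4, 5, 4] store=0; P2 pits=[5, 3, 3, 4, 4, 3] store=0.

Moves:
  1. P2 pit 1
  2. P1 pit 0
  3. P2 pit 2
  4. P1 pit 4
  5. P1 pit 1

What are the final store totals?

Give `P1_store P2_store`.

Move 1: P2 pit1 -> P1=[4,2,4,4,5,4](0) P2=[5,0,4,5,5,3](0)
Move 2: P1 pit0 -> P1=[0,3,5,5,6,4](0) P2=[5,0,4,5,5,3](0)
Move 3: P2 pit2 -> P1=[0,3,5,5,6,4](0) P2=[5,0,0,6,6,4](1)
Move 4: P1 pit4 -> P1=[0,3,5,5,0,5](1) P2=[6,1,1,7,6,4](1)
Move 5: P1 pit1 -> P1=[0,0,6,6,0,5](3) P2=[6,0,1,7,6,4](1)

Answer: 3 1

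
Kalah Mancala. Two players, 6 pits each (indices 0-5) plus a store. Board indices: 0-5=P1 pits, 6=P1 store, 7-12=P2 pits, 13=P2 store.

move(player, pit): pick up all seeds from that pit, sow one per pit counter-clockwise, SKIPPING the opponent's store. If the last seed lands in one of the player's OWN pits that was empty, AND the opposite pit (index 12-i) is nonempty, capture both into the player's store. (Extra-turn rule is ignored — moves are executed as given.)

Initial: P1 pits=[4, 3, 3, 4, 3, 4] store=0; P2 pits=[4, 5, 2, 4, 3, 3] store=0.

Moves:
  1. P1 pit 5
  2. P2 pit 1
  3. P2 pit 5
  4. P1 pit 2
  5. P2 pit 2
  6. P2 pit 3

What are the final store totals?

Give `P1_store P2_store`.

Move 1: P1 pit5 -> P1=[4,3,3,4,3,0](1) P2=[5,6,3,4,3,3](0)
Move 2: P2 pit1 -> P1=[5,3,3,4,3,0](1) P2=[5,0,4,5,4,4](1)
Move 3: P2 pit5 -> P1=[6,4,4,4,3,0](1) P2=[5,0,4,5,4,0](2)
Move 4: P1 pit2 -> P1=[6,4,0,5,4,1](2) P2=[5,0,4,5,4,0](2)
Move 5: P2 pit2 -> P1=[6,4,0,5,4,1](2) P2=[5,0,0,6,5,1](3)
Move 6: P2 pit3 -> P1=[7,5,1,5,4,1](2) P2=[5,0,0,0,6,2](4)

Answer: 2 4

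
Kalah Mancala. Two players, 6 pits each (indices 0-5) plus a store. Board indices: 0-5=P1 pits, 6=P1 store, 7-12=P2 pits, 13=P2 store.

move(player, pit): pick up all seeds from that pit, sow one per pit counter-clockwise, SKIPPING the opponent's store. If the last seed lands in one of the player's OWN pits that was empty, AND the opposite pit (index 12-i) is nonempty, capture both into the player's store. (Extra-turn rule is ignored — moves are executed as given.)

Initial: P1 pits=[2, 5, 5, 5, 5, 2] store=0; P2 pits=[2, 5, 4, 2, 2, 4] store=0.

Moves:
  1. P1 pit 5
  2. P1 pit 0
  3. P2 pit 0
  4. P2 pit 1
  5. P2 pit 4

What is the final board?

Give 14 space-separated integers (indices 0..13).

Move 1: P1 pit5 -> P1=[2,5,5,5,5,0](1) P2=[3,5,4,2,2,4](0)
Move 2: P1 pit0 -> P1=[0,6,6,5,5,0](1) P2=[3,5,4,2,2,4](0)
Move 3: P2 pit0 -> P1=[0,6,6,5,5,0](1) P2=[0,6,5,3,2,4](0)
Move 4: P2 pit1 -> P1=[1,6,6,5,5,0](1) P2=[0,0,6,4,3,5](1)
Move 5: P2 pit4 -> P1=[2,6,6,5,5,0](1) P2=[0,0,6,4,0,6](2)

Answer: 2 6 6 5 5 0 1 0 0 6 4 0 6 2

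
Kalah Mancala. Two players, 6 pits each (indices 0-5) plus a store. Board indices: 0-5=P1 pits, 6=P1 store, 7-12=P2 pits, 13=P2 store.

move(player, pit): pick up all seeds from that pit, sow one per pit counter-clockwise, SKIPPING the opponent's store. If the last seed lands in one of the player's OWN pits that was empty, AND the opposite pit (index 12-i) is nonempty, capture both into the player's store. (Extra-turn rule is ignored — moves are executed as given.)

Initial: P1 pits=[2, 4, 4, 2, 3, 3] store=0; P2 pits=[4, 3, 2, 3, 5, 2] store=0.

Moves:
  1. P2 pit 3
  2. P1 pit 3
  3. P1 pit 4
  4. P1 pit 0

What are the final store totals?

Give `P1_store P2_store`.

Move 1: P2 pit3 -> P1=[2,4,4,2,3,3](0) P2=[4,3,2,0,6,3](1)
Move 2: P1 pit3 -> P1=[2,4,4,0,4,4](0) P2=[4,3,2,0,6,3](1)
Move 3: P1 pit4 -> P1=[2,4,4,0,0,5](1) P2=[5,4,2,0,6,3](1)
Move 4: P1 pit0 -> P1=[0,5,5,0,0,5](1) P2=[5,4,2,0,6,3](1)

Answer: 1 1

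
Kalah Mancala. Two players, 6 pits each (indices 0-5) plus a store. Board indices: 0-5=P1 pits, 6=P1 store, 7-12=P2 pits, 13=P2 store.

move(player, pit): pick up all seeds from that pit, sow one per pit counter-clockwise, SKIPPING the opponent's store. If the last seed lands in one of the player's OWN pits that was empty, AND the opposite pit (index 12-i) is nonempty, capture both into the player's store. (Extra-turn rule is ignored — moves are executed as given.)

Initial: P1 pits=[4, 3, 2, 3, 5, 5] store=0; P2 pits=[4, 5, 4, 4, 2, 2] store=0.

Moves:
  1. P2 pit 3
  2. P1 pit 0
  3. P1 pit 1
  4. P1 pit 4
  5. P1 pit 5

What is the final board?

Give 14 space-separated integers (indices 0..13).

Move 1: P2 pit3 -> P1=[5,3,2,3,5,5](0) P2=[4,5,4,0,3,3](1)
Move 2: P1 pit0 -> P1=[0,4,3,4,6,6](0) P2=[4,5,4,0,3,3](1)
Move 3: P1 pit1 -> P1=[0,0,4,5,7,7](0) P2=[4,5,4,0,3,3](1)
Move 4: P1 pit4 -> P1=[0,0,4,5,0,8](1) P2=[5,6,5,1,4,3](1)
Move 5: P1 pit5 -> P1=[0,0,4,5,0,0](7) P2=[6,7,6,2,5,0](1)

Answer: 0 0 4 5 0 0 7 6 7 6 2 5 0 1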